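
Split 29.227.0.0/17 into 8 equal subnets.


New prefix = 17 + 3 = 20
Each subnet has 4096 addresses
  29.227.0.0/20
  29.227.16.0/20
  29.227.32.0/20
  29.227.48.0/20
  29.227.64.0/20
  29.227.80.0/20
  29.227.96.0/20
  29.227.112.0/20
Subnets: 29.227.0.0/20, 29.227.16.0/20, 29.227.32.0/20, 29.227.48.0/20, 29.227.64.0/20, 29.227.80.0/20, 29.227.96.0/20, 29.227.112.0/20


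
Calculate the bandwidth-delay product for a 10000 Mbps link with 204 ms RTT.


BDP = bandwidth * RTT
= 10000 Mbps * 204 ms
= 10000 * 1e6 * 204 / 1000 bits
= 2040000000 bits
= 255000000 bytes
= 249023.4375 KB
BDP = 2040000000 bits (255000000 bytes)


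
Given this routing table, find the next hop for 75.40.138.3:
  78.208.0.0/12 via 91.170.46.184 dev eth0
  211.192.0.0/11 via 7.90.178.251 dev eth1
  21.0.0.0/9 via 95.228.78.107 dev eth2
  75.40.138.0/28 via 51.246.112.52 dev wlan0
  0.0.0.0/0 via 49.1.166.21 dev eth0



Longest prefix match for 75.40.138.3:
  /12 78.208.0.0: no
  /11 211.192.0.0: no
  /9 21.0.0.0: no
  /28 75.40.138.0: MATCH
  /0 0.0.0.0: MATCH
Selected: next-hop 51.246.112.52 via wlan0 (matched /28)


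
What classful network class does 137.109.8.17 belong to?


First octet: 137
Binary: 10001001
10xxxxxx -> Class B (128-191)
Class B, default mask 255.255.0.0 (/16)


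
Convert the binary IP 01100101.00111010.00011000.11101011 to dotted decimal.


01100101 = 101
00111010 = 58
00011000 = 24
11101011 = 235
IP: 101.58.24.235


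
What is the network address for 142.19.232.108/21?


IP:   10001110.00010011.11101000.01101100
Mask: 11111111.11111111.11111000.00000000
AND operation:
Net:  10001110.00010011.11101000.00000000
Network: 142.19.232.0/21


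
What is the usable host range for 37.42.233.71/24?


Network: 37.42.233.0
Broadcast: 37.42.233.255
First usable = network + 1
Last usable = broadcast - 1
Range: 37.42.233.1 to 37.42.233.254


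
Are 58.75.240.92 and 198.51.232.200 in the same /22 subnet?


Mask: 255.255.252.0
58.75.240.92 AND mask = 58.75.240.0
198.51.232.200 AND mask = 198.51.232.0
No, different subnets (58.75.240.0 vs 198.51.232.0)


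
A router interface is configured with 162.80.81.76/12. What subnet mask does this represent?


/12 means 12 network bits, 20 host bits
Binary: 11111111111100000000000000000000
Mask: 255.240.0.0


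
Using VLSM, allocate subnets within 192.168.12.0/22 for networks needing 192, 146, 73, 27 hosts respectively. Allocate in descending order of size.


192 hosts -> /24 (254 usable): 192.168.12.0/24
146 hosts -> /24 (254 usable): 192.168.13.0/24
73 hosts -> /25 (126 usable): 192.168.14.0/25
27 hosts -> /27 (30 usable): 192.168.14.128/27
Allocation: 192.168.12.0/24 (192 hosts, 254 usable); 192.168.13.0/24 (146 hosts, 254 usable); 192.168.14.0/25 (73 hosts, 126 usable); 192.168.14.128/27 (27 hosts, 30 usable)


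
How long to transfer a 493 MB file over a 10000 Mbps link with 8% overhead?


Effective throughput = 10000 * (1 - 8/100) = 9200 Mbps
File size in Mb = 493 * 8 = 3944 Mb
Time = 3944 / 9200
Time = 0.4287 seconds


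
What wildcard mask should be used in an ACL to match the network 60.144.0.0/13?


Subnet mask: 255.248.0.0
Wildcard = 255.255.255.255 - subnet mask
255 - 255 = 0
255 - 248 = 7
255 - 0 = 255
255 - 0 = 255
Wildcard: 0.7.255.255


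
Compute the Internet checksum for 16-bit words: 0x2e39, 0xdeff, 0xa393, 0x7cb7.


Sum all words (with carry folding):
+ 0x2e39 = 0x2e39
+ 0xdeff = 0x0d39
+ 0xa393 = 0xb0cc
+ 0x7cb7 = 0x2d84
One's complement: ~0x2d84
Checksum = 0xd27b


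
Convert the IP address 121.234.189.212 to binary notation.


121 = 01111001
234 = 11101010
189 = 10111101
212 = 11010100
Binary: 01111001.11101010.10111101.11010100


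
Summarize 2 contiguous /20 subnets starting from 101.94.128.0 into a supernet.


Original prefix: /20
Number of subnets: 2 = 2^1
New prefix = 20 - 1 = 19
Supernet: 101.94.128.0/19


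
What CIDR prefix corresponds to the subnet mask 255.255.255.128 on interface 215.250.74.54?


Binary: 11111111.11111111.11111111.10000000
Count leading 1s
Prefix: /25


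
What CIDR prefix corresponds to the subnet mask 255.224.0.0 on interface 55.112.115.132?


Binary: 11111111.11100000.00000000.00000000
Count leading 1s
Prefix: /11


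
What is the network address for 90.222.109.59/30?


IP:   01011010.11011110.01101101.00111011
Mask: 11111111.11111111.11111111.11111100
AND operation:
Net:  01011010.11011110.01101101.00111000
Network: 90.222.109.56/30


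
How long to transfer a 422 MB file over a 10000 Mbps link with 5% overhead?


Effective throughput = 10000 * (1 - 5/100) = 9500 Mbps
File size in Mb = 422 * 8 = 3376 Mb
Time = 3376 / 9500
Time = 0.3554 seconds


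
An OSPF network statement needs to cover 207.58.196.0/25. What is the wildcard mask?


Subnet mask: 255.255.255.128
Wildcard = 255.255.255.255 - subnet mask
255 - 255 = 0
255 - 255 = 0
255 - 255 = 0
255 - 128 = 127
Wildcard: 0.0.0.127


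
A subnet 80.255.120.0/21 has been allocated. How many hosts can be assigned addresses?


Host bits = 32 - 21 = 11
Total addresses = 2^11 = 2048
Usable = total - 2 (network and broadcast)
Usable hosts: 2046


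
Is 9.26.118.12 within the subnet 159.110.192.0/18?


Subnet network: 159.110.192.0
Test IP AND mask: 9.26.64.0
No, 9.26.118.12 is not in 159.110.192.0/18


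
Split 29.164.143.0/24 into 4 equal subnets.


New prefix = 24 + 2 = 26
Each subnet has 64 addresses
  29.164.143.0/26
  29.164.143.64/26
  29.164.143.128/26
  29.164.143.192/26
Subnets: 29.164.143.0/26, 29.164.143.64/26, 29.164.143.128/26, 29.164.143.192/26


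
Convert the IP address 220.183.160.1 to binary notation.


220 = 11011100
183 = 10110111
160 = 10100000
1 = 00000001
Binary: 11011100.10110111.10100000.00000001


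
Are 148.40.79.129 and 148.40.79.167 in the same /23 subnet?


Mask: 255.255.254.0
148.40.79.129 AND mask = 148.40.78.0
148.40.79.167 AND mask = 148.40.78.0
Yes, same subnet (148.40.78.0)


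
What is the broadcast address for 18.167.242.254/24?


Network: 18.167.242.0/24
Host bits = 8
Set all host bits to 1:
Broadcast: 18.167.242.255


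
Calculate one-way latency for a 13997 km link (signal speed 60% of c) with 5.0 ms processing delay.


Speed = 0.6 * 3e5 km/s = 180000 km/s
Propagation delay = 13997 / 180000 = 0.0778 s = 77.7611 ms
Processing delay = 5.0 ms
Total one-way latency = 82.7611 ms


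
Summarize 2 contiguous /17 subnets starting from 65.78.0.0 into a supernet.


Original prefix: /17
Number of subnets: 2 = 2^1
New prefix = 17 - 1 = 16
Supernet: 65.78.0.0/16


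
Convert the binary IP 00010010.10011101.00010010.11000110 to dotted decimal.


00010010 = 18
10011101 = 157
00010010 = 18
11000110 = 198
IP: 18.157.18.198


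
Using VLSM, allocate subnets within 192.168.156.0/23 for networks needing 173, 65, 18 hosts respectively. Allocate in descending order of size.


173 hosts -> /24 (254 usable): 192.168.156.0/24
65 hosts -> /25 (126 usable): 192.168.157.0/25
18 hosts -> /27 (30 usable): 192.168.157.128/27
Allocation: 192.168.156.0/24 (173 hosts, 254 usable); 192.168.157.0/25 (65 hosts, 126 usable); 192.168.157.128/27 (18 hosts, 30 usable)


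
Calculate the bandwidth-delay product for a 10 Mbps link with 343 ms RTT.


BDP = bandwidth * RTT
= 10 Mbps * 343 ms
= 10 * 1e6 * 343 / 1000 bits
= 3430000 bits
= 428750 bytes
= 418.7012 KB
BDP = 3430000 bits (428750 bytes)


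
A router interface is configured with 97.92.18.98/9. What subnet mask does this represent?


/9 means 9 network bits, 23 host bits
Binary: 11111111100000000000000000000000
Mask: 255.128.0.0


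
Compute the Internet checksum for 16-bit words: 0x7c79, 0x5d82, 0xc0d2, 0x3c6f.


Sum all words (with carry folding):
+ 0x7c79 = 0x7c79
+ 0x5d82 = 0xd9fb
+ 0xc0d2 = 0x9ace
+ 0x3c6f = 0xd73d
One's complement: ~0xd73d
Checksum = 0x28c2


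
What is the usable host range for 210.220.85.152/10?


Network: 210.192.0.0
Broadcast: 210.255.255.255
First usable = network + 1
Last usable = broadcast - 1
Range: 210.192.0.1 to 210.255.255.254


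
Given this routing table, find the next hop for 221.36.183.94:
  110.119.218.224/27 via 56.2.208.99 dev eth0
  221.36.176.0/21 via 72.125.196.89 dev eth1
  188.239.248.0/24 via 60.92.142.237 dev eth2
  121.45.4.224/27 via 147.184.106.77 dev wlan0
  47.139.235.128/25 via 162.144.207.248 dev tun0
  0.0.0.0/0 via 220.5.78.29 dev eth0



Longest prefix match for 221.36.183.94:
  /27 110.119.218.224: no
  /21 221.36.176.0: MATCH
  /24 188.239.248.0: no
  /27 121.45.4.224: no
  /25 47.139.235.128: no
  /0 0.0.0.0: MATCH
Selected: next-hop 72.125.196.89 via eth1 (matched /21)


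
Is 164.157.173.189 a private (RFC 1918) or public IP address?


RFC 1918 private ranges:
  10.0.0.0/8 (10.0.0.0 - 10.255.255.255)
  172.16.0.0/12 (172.16.0.0 - 172.31.255.255)
  192.168.0.0/16 (192.168.0.0 - 192.168.255.255)
Public (not in any RFC 1918 range)


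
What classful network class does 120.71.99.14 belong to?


First octet: 120
Binary: 01111000
0xxxxxxx -> Class A (1-126)
Class A, default mask 255.0.0.0 (/8)


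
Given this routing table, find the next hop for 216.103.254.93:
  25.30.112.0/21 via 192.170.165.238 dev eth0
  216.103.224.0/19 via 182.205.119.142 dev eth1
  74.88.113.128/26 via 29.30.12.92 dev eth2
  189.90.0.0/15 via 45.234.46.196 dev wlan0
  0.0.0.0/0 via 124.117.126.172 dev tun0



Longest prefix match for 216.103.254.93:
  /21 25.30.112.0: no
  /19 216.103.224.0: MATCH
  /26 74.88.113.128: no
  /15 189.90.0.0: no
  /0 0.0.0.0: MATCH
Selected: next-hop 182.205.119.142 via eth1 (matched /19)


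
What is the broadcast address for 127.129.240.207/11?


Network: 127.128.0.0/11
Host bits = 21
Set all host bits to 1:
Broadcast: 127.159.255.255


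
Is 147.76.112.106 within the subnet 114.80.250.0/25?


Subnet network: 114.80.250.0
Test IP AND mask: 147.76.112.0
No, 147.76.112.106 is not in 114.80.250.0/25


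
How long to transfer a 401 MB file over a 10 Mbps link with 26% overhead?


Effective throughput = 10 * (1 - 26/100) = 7.4 Mbps
File size in Mb = 401 * 8 = 3208 Mb
Time = 3208 / 7.4
Time = 433.5135 seconds


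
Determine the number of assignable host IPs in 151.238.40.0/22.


Host bits = 32 - 22 = 10
Total addresses = 2^10 = 1024
Usable = total - 2 (network and broadcast)
Usable hosts: 1022


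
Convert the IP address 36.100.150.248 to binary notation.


36 = 00100100
100 = 01100100
150 = 10010110
248 = 11111000
Binary: 00100100.01100100.10010110.11111000


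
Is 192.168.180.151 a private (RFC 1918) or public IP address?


RFC 1918 private ranges:
  10.0.0.0/8 (10.0.0.0 - 10.255.255.255)
  172.16.0.0/12 (172.16.0.0 - 172.31.255.255)
  192.168.0.0/16 (192.168.0.0 - 192.168.255.255)
Private (in 192.168.0.0/16)


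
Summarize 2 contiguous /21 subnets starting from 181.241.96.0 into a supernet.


Original prefix: /21
Number of subnets: 2 = 2^1
New prefix = 21 - 1 = 20
Supernet: 181.241.96.0/20


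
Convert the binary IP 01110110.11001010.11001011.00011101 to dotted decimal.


01110110 = 118
11001010 = 202
11001011 = 203
00011101 = 29
IP: 118.202.203.29


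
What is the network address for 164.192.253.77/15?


IP:   10100100.11000000.11111101.01001101
Mask: 11111111.11111110.00000000.00000000
AND operation:
Net:  10100100.11000000.00000000.00000000
Network: 164.192.0.0/15


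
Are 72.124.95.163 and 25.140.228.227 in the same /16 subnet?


Mask: 255.255.0.0
72.124.95.163 AND mask = 72.124.0.0
25.140.228.227 AND mask = 25.140.0.0
No, different subnets (72.124.0.0 vs 25.140.0.0)


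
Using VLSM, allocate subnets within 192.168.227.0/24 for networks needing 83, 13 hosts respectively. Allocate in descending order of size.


83 hosts -> /25 (126 usable): 192.168.227.0/25
13 hosts -> /28 (14 usable): 192.168.227.128/28
Allocation: 192.168.227.0/25 (83 hosts, 126 usable); 192.168.227.128/28 (13 hosts, 14 usable)


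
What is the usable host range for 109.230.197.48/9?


Network: 109.128.0.0
Broadcast: 109.255.255.255
First usable = network + 1
Last usable = broadcast - 1
Range: 109.128.0.1 to 109.255.255.254


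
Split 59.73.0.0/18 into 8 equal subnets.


New prefix = 18 + 3 = 21
Each subnet has 2048 addresses
  59.73.0.0/21
  59.73.8.0/21
  59.73.16.0/21
  59.73.24.0/21
  59.73.32.0/21
  59.73.40.0/21
  59.73.48.0/21
  59.73.56.0/21
Subnets: 59.73.0.0/21, 59.73.8.0/21, 59.73.16.0/21, 59.73.24.0/21, 59.73.32.0/21, 59.73.40.0/21, 59.73.48.0/21, 59.73.56.0/21


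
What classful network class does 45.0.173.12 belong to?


First octet: 45
Binary: 00101101
0xxxxxxx -> Class A (1-126)
Class A, default mask 255.0.0.0 (/8)


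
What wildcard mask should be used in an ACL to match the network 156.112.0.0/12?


Subnet mask: 255.240.0.0
Wildcard = 255.255.255.255 - subnet mask
255 - 255 = 0
255 - 240 = 15
255 - 0 = 255
255 - 0 = 255
Wildcard: 0.15.255.255


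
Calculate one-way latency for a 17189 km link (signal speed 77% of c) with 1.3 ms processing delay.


Speed = 0.77 * 3e5 km/s = 231000 km/s
Propagation delay = 17189 / 231000 = 0.0744 s = 74.4113 ms
Processing delay = 1.3 ms
Total one-way latency = 75.7113 ms


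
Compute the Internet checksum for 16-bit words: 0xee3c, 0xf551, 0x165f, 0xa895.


Sum all words (with carry folding):
+ 0xee3c = 0xee3c
+ 0xf551 = 0xe38e
+ 0x165f = 0xf9ed
+ 0xa895 = 0xa283
One's complement: ~0xa283
Checksum = 0x5d7c


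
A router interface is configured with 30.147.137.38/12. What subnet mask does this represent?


/12 means 12 network bits, 20 host bits
Binary: 11111111111100000000000000000000
Mask: 255.240.0.0


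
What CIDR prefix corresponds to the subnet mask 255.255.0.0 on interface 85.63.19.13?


Binary: 11111111.11111111.00000000.00000000
Count leading 1s
Prefix: /16


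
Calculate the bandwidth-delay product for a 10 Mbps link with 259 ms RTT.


BDP = bandwidth * RTT
= 10 Mbps * 259 ms
= 10 * 1e6 * 259 / 1000 bits
= 2590000 bits
= 323750 bytes
= 316.1621 KB
BDP = 2590000 bits (323750 bytes)


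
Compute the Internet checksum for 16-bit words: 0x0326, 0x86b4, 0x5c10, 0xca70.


Sum all words (with carry folding):
+ 0x0326 = 0x0326
+ 0x86b4 = 0x89da
+ 0x5c10 = 0xe5ea
+ 0xca70 = 0xb05b
One's complement: ~0xb05b
Checksum = 0x4fa4


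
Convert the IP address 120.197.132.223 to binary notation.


120 = 01111000
197 = 11000101
132 = 10000100
223 = 11011111
Binary: 01111000.11000101.10000100.11011111


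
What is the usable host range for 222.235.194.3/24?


Network: 222.235.194.0
Broadcast: 222.235.194.255
First usable = network + 1
Last usable = broadcast - 1
Range: 222.235.194.1 to 222.235.194.254


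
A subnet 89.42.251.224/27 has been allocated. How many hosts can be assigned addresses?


Host bits = 32 - 27 = 5
Total addresses = 2^5 = 32
Usable = total - 2 (network and broadcast)
Usable hosts: 30


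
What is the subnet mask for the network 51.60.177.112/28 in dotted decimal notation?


/28 means 28 network bits, 4 host bits
Binary: 11111111111111111111111111110000
Mask: 255.255.255.240


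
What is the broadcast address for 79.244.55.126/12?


Network: 79.240.0.0/12
Host bits = 20
Set all host bits to 1:
Broadcast: 79.255.255.255


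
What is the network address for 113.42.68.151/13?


IP:   01110001.00101010.01000100.10010111
Mask: 11111111.11111000.00000000.00000000
AND operation:
Net:  01110001.00101000.00000000.00000000
Network: 113.40.0.0/13


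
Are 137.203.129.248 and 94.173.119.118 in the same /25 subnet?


Mask: 255.255.255.128
137.203.129.248 AND mask = 137.203.129.128
94.173.119.118 AND mask = 94.173.119.0
No, different subnets (137.203.129.128 vs 94.173.119.0)


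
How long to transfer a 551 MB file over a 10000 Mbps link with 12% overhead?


Effective throughput = 10000 * (1 - 12/100) = 8800 Mbps
File size in Mb = 551 * 8 = 4408 Mb
Time = 4408 / 8800
Time = 0.5009 seconds


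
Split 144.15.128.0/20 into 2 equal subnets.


New prefix = 20 + 1 = 21
Each subnet has 2048 addresses
  144.15.128.0/21
  144.15.136.0/21
Subnets: 144.15.128.0/21, 144.15.136.0/21


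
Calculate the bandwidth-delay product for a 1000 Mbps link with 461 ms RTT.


BDP = bandwidth * RTT
= 1000 Mbps * 461 ms
= 1000 * 1e6 * 461 / 1000 bits
= 461000000 bits
= 57625000 bytes
= 56274.4141 KB
BDP = 461000000 bits (57625000 bytes)


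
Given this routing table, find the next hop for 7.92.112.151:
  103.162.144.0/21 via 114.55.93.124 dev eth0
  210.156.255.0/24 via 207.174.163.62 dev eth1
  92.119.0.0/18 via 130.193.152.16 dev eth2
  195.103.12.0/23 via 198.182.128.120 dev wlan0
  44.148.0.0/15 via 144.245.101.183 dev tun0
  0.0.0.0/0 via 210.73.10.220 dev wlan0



Longest prefix match for 7.92.112.151:
  /21 103.162.144.0: no
  /24 210.156.255.0: no
  /18 92.119.0.0: no
  /23 195.103.12.0: no
  /15 44.148.0.0: no
  /0 0.0.0.0: MATCH
Selected: next-hop 210.73.10.220 via wlan0 (matched /0)


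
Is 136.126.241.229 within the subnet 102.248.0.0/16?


Subnet network: 102.248.0.0
Test IP AND mask: 136.126.0.0
No, 136.126.241.229 is not in 102.248.0.0/16


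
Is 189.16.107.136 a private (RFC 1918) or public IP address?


RFC 1918 private ranges:
  10.0.0.0/8 (10.0.0.0 - 10.255.255.255)
  172.16.0.0/12 (172.16.0.0 - 172.31.255.255)
  192.168.0.0/16 (192.168.0.0 - 192.168.255.255)
Public (not in any RFC 1918 range)


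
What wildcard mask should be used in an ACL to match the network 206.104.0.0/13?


Subnet mask: 255.248.0.0
Wildcard = 255.255.255.255 - subnet mask
255 - 255 = 0
255 - 248 = 7
255 - 0 = 255
255 - 0 = 255
Wildcard: 0.7.255.255


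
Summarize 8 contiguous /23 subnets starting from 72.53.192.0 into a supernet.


Original prefix: /23
Number of subnets: 8 = 2^3
New prefix = 23 - 3 = 20
Supernet: 72.53.192.0/20


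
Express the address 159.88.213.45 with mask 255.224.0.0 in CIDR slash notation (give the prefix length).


Binary: 11111111.11100000.00000000.00000000
Count leading 1s
Prefix: /11


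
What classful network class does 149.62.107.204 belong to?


First octet: 149
Binary: 10010101
10xxxxxx -> Class B (128-191)
Class B, default mask 255.255.0.0 (/16)


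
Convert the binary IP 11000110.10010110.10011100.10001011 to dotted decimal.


11000110 = 198
10010110 = 150
10011100 = 156
10001011 = 139
IP: 198.150.156.139


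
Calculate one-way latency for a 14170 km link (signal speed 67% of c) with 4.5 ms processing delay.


Speed = 0.67 * 3e5 km/s = 201000 km/s
Propagation delay = 14170 / 201000 = 0.0705 s = 70.4975 ms
Processing delay = 4.5 ms
Total one-way latency = 74.9975 ms


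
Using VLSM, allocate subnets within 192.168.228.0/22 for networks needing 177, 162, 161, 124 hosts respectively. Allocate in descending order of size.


177 hosts -> /24 (254 usable): 192.168.228.0/24
162 hosts -> /24 (254 usable): 192.168.229.0/24
161 hosts -> /24 (254 usable): 192.168.230.0/24
124 hosts -> /25 (126 usable): 192.168.231.0/25
Allocation: 192.168.228.0/24 (177 hosts, 254 usable); 192.168.229.0/24 (162 hosts, 254 usable); 192.168.230.0/24 (161 hosts, 254 usable); 192.168.231.0/25 (124 hosts, 126 usable)


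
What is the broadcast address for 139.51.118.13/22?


Network: 139.51.116.0/22
Host bits = 10
Set all host bits to 1:
Broadcast: 139.51.119.255


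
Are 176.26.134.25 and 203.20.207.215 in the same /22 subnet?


Mask: 255.255.252.0
176.26.134.25 AND mask = 176.26.132.0
203.20.207.215 AND mask = 203.20.204.0
No, different subnets (176.26.132.0 vs 203.20.204.0)


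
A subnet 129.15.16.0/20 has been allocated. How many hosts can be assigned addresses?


Host bits = 32 - 20 = 12
Total addresses = 2^12 = 4096
Usable = total - 2 (network and broadcast)
Usable hosts: 4094


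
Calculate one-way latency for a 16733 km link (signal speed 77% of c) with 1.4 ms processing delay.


Speed = 0.77 * 3e5 km/s = 231000 km/s
Propagation delay = 16733 / 231000 = 0.0724 s = 72.4372 ms
Processing delay = 1.4 ms
Total one-way latency = 73.8372 ms


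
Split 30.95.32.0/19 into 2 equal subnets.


New prefix = 19 + 1 = 20
Each subnet has 4096 addresses
  30.95.32.0/20
  30.95.48.0/20
Subnets: 30.95.32.0/20, 30.95.48.0/20


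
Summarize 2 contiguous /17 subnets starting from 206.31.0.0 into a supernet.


Original prefix: /17
Number of subnets: 2 = 2^1
New prefix = 17 - 1 = 16
Supernet: 206.31.0.0/16


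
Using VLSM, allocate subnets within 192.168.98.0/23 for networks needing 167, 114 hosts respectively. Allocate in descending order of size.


167 hosts -> /24 (254 usable): 192.168.98.0/24
114 hosts -> /25 (126 usable): 192.168.99.0/25
Allocation: 192.168.98.0/24 (167 hosts, 254 usable); 192.168.99.0/25 (114 hosts, 126 usable)


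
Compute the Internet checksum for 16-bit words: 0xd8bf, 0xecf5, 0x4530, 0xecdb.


Sum all words (with carry folding):
+ 0xd8bf = 0xd8bf
+ 0xecf5 = 0xc5b5
+ 0x4530 = 0x0ae6
+ 0xecdb = 0xf7c1
One's complement: ~0xf7c1
Checksum = 0x083e


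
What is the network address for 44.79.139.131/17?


IP:   00101100.01001111.10001011.10000011
Mask: 11111111.11111111.10000000.00000000
AND operation:
Net:  00101100.01001111.10000000.00000000
Network: 44.79.128.0/17


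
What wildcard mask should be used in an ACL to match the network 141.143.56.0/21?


Subnet mask: 255.255.248.0
Wildcard = 255.255.255.255 - subnet mask
255 - 255 = 0
255 - 255 = 0
255 - 248 = 7
255 - 0 = 255
Wildcard: 0.0.7.255


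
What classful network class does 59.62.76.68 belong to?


First octet: 59
Binary: 00111011
0xxxxxxx -> Class A (1-126)
Class A, default mask 255.0.0.0 (/8)


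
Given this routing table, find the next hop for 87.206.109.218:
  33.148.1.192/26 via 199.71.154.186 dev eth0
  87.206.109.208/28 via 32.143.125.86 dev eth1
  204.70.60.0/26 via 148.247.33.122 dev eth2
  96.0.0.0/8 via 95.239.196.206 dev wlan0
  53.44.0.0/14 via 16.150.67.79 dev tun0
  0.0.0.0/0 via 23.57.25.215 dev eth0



Longest prefix match for 87.206.109.218:
  /26 33.148.1.192: no
  /28 87.206.109.208: MATCH
  /26 204.70.60.0: no
  /8 96.0.0.0: no
  /14 53.44.0.0: no
  /0 0.0.0.0: MATCH
Selected: next-hop 32.143.125.86 via eth1 (matched /28)


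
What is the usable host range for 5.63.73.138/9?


Network: 5.0.0.0
Broadcast: 5.127.255.255
First usable = network + 1
Last usable = broadcast - 1
Range: 5.0.0.1 to 5.127.255.254


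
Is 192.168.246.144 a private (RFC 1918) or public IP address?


RFC 1918 private ranges:
  10.0.0.0/8 (10.0.0.0 - 10.255.255.255)
  172.16.0.0/12 (172.16.0.0 - 172.31.255.255)
  192.168.0.0/16 (192.168.0.0 - 192.168.255.255)
Private (in 192.168.0.0/16)


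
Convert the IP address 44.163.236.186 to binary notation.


44 = 00101100
163 = 10100011
236 = 11101100
186 = 10111010
Binary: 00101100.10100011.11101100.10111010


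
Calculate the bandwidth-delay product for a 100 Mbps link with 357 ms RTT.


BDP = bandwidth * RTT
= 100 Mbps * 357 ms
= 100 * 1e6 * 357 / 1000 bits
= 35700000 bits
= 4462500 bytes
= 4357.9102 KB
BDP = 35700000 bits (4462500 bytes)


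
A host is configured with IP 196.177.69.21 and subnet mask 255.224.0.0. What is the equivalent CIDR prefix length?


Binary: 11111111.11100000.00000000.00000000
Count leading 1s
Prefix: /11


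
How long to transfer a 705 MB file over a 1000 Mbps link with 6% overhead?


Effective throughput = 1000 * (1 - 6/100) = 940 Mbps
File size in Mb = 705 * 8 = 5640 Mb
Time = 5640 / 940
Time = 6 seconds


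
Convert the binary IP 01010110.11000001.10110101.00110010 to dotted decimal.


01010110 = 86
11000001 = 193
10110101 = 181
00110010 = 50
IP: 86.193.181.50


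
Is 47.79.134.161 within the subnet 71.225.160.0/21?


Subnet network: 71.225.160.0
Test IP AND mask: 47.79.128.0
No, 47.79.134.161 is not in 71.225.160.0/21


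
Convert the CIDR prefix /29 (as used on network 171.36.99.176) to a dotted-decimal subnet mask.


/29 means 29 network bits, 3 host bits
Binary: 11111111111111111111111111111000
Mask: 255.255.255.248


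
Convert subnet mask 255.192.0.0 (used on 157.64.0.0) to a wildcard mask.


Subnet mask: 255.192.0.0
Wildcard = 255.255.255.255 - subnet mask
255 - 255 = 0
255 - 192 = 63
255 - 0 = 255
255 - 0 = 255
Wildcard: 0.63.255.255


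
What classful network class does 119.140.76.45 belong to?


First octet: 119
Binary: 01110111
0xxxxxxx -> Class A (1-126)
Class A, default mask 255.0.0.0 (/8)


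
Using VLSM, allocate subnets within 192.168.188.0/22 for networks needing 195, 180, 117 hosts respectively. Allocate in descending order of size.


195 hosts -> /24 (254 usable): 192.168.188.0/24
180 hosts -> /24 (254 usable): 192.168.189.0/24
117 hosts -> /25 (126 usable): 192.168.190.0/25
Allocation: 192.168.188.0/24 (195 hosts, 254 usable); 192.168.189.0/24 (180 hosts, 254 usable); 192.168.190.0/25 (117 hosts, 126 usable)


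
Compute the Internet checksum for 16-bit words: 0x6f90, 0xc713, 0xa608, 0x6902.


Sum all words (with carry folding):
+ 0x6f90 = 0x6f90
+ 0xc713 = 0x36a4
+ 0xa608 = 0xdcac
+ 0x6902 = 0x45af
One's complement: ~0x45af
Checksum = 0xba50


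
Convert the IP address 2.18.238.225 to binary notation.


2 = 00000010
18 = 00010010
238 = 11101110
225 = 11100001
Binary: 00000010.00010010.11101110.11100001


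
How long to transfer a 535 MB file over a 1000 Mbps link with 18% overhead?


Effective throughput = 1000 * (1 - 18/100) = 820.0 Mbps
File size in Mb = 535 * 8 = 4280 Mb
Time = 4280 / 820.0
Time = 5.2195 seconds


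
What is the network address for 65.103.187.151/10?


IP:   01000001.01100111.10111011.10010111
Mask: 11111111.11000000.00000000.00000000
AND operation:
Net:  01000001.01000000.00000000.00000000
Network: 65.64.0.0/10


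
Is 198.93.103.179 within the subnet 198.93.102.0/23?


Subnet network: 198.93.102.0
Test IP AND mask: 198.93.102.0
Yes, 198.93.103.179 is in 198.93.102.0/23


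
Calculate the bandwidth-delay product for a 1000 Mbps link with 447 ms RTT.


BDP = bandwidth * RTT
= 1000 Mbps * 447 ms
= 1000 * 1e6 * 447 / 1000 bits
= 447000000 bits
= 55875000 bytes
= 54565.4297 KB
BDP = 447000000 bits (55875000 bytes)


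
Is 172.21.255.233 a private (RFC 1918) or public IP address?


RFC 1918 private ranges:
  10.0.0.0/8 (10.0.0.0 - 10.255.255.255)
  172.16.0.0/12 (172.16.0.0 - 172.31.255.255)
  192.168.0.0/16 (192.168.0.0 - 192.168.255.255)
Private (in 172.16.0.0/12)


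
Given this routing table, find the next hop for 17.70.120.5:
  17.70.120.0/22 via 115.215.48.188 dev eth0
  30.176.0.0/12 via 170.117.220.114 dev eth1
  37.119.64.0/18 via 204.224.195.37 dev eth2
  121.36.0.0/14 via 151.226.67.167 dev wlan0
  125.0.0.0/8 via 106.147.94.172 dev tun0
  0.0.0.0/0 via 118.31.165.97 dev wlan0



Longest prefix match for 17.70.120.5:
  /22 17.70.120.0: MATCH
  /12 30.176.0.0: no
  /18 37.119.64.0: no
  /14 121.36.0.0: no
  /8 125.0.0.0: no
  /0 0.0.0.0: MATCH
Selected: next-hop 115.215.48.188 via eth0 (matched /22)


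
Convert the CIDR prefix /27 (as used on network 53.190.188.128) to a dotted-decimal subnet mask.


/27 means 27 network bits, 5 host bits
Binary: 11111111111111111111111111100000
Mask: 255.255.255.224


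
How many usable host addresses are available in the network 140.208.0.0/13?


Host bits = 32 - 13 = 19
Total addresses = 2^19 = 524288
Usable = total - 2 (network and broadcast)
Usable hosts: 524286


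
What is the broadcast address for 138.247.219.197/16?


Network: 138.247.0.0/16
Host bits = 16
Set all host bits to 1:
Broadcast: 138.247.255.255


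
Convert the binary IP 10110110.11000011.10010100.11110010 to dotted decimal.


10110110 = 182
11000011 = 195
10010100 = 148
11110010 = 242
IP: 182.195.148.242


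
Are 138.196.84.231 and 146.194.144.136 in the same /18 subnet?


Mask: 255.255.192.0
138.196.84.231 AND mask = 138.196.64.0
146.194.144.136 AND mask = 146.194.128.0
No, different subnets (138.196.64.0 vs 146.194.128.0)


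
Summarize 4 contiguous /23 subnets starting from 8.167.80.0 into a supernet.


Original prefix: /23
Number of subnets: 4 = 2^2
New prefix = 23 - 2 = 21
Supernet: 8.167.80.0/21


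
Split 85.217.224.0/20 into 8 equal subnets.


New prefix = 20 + 3 = 23
Each subnet has 512 addresses
  85.217.224.0/23
  85.217.226.0/23
  85.217.228.0/23
  85.217.230.0/23
  85.217.232.0/23
  85.217.234.0/23
  85.217.236.0/23
  85.217.238.0/23
Subnets: 85.217.224.0/23, 85.217.226.0/23, 85.217.228.0/23, 85.217.230.0/23, 85.217.232.0/23, 85.217.234.0/23, 85.217.236.0/23, 85.217.238.0/23


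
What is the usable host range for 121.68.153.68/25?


Network: 121.68.153.0
Broadcast: 121.68.153.127
First usable = network + 1
Last usable = broadcast - 1
Range: 121.68.153.1 to 121.68.153.126


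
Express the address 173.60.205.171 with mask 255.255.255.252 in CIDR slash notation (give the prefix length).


Binary: 11111111.11111111.11111111.11111100
Count leading 1s
Prefix: /30


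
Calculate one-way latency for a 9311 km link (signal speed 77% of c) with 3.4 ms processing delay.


Speed = 0.77 * 3e5 km/s = 231000 km/s
Propagation delay = 9311 / 231000 = 0.0403 s = 40.3074 ms
Processing delay = 3.4 ms
Total one-way latency = 43.7074 ms


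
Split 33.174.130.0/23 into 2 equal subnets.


New prefix = 23 + 1 = 24
Each subnet has 256 addresses
  33.174.130.0/24
  33.174.131.0/24
Subnets: 33.174.130.0/24, 33.174.131.0/24


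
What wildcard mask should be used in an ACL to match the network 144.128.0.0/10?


Subnet mask: 255.192.0.0
Wildcard = 255.255.255.255 - subnet mask
255 - 255 = 0
255 - 192 = 63
255 - 0 = 255
255 - 0 = 255
Wildcard: 0.63.255.255


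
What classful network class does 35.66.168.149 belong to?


First octet: 35
Binary: 00100011
0xxxxxxx -> Class A (1-126)
Class A, default mask 255.0.0.0 (/8)


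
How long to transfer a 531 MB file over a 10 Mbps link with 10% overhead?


Effective throughput = 10 * (1 - 10/100) = 9 Mbps
File size in Mb = 531 * 8 = 4248 Mb
Time = 4248 / 9
Time = 472 seconds


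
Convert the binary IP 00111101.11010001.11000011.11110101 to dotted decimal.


00111101 = 61
11010001 = 209
11000011 = 195
11110101 = 245
IP: 61.209.195.245


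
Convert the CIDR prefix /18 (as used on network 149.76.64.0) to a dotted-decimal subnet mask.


/18 means 18 network bits, 14 host bits
Binary: 11111111111111111100000000000000
Mask: 255.255.192.0


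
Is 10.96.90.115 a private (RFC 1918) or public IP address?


RFC 1918 private ranges:
  10.0.0.0/8 (10.0.0.0 - 10.255.255.255)
  172.16.0.0/12 (172.16.0.0 - 172.31.255.255)
  192.168.0.0/16 (192.168.0.0 - 192.168.255.255)
Private (in 10.0.0.0/8)


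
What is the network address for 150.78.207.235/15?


IP:   10010110.01001110.11001111.11101011
Mask: 11111111.11111110.00000000.00000000
AND operation:
Net:  10010110.01001110.00000000.00000000
Network: 150.78.0.0/15


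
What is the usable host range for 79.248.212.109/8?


Network: 79.0.0.0
Broadcast: 79.255.255.255
First usable = network + 1
Last usable = broadcast - 1
Range: 79.0.0.1 to 79.255.255.254


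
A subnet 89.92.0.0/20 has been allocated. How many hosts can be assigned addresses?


Host bits = 32 - 20 = 12
Total addresses = 2^12 = 4096
Usable = total - 2 (network and broadcast)
Usable hosts: 4094


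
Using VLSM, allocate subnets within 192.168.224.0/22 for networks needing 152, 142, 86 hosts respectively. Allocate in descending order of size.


152 hosts -> /24 (254 usable): 192.168.224.0/24
142 hosts -> /24 (254 usable): 192.168.225.0/24
86 hosts -> /25 (126 usable): 192.168.226.0/25
Allocation: 192.168.224.0/24 (152 hosts, 254 usable); 192.168.225.0/24 (142 hosts, 254 usable); 192.168.226.0/25 (86 hosts, 126 usable)


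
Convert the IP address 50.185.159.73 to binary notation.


50 = 00110010
185 = 10111001
159 = 10011111
73 = 01001001
Binary: 00110010.10111001.10011111.01001001


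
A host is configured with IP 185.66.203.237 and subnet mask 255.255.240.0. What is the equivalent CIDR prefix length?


Binary: 11111111.11111111.11110000.00000000
Count leading 1s
Prefix: /20


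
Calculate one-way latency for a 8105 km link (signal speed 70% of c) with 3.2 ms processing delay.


Speed = 0.7 * 3e5 km/s = 210000 km/s
Propagation delay = 8105 / 210000 = 0.0386 s = 38.5952 ms
Processing delay = 3.2 ms
Total one-way latency = 41.7952 ms


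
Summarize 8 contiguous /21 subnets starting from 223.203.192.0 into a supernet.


Original prefix: /21
Number of subnets: 8 = 2^3
New prefix = 21 - 3 = 18
Supernet: 223.203.192.0/18


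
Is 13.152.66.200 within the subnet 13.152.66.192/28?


Subnet network: 13.152.66.192
Test IP AND mask: 13.152.66.192
Yes, 13.152.66.200 is in 13.152.66.192/28


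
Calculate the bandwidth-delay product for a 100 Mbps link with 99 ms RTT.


BDP = bandwidth * RTT
= 100 Mbps * 99 ms
= 100 * 1e6 * 99 / 1000 bits
= 9900000 bits
= 1237500 bytes
= 1208.4961 KB
BDP = 9900000 bits (1237500 bytes)


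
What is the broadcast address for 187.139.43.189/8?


Network: 187.0.0.0/8
Host bits = 24
Set all host bits to 1:
Broadcast: 187.255.255.255


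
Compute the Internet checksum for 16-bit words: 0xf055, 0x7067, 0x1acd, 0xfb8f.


Sum all words (with carry folding):
+ 0xf055 = 0xf055
+ 0x7067 = 0x60bd
+ 0x1acd = 0x7b8a
+ 0xfb8f = 0x771a
One's complement: ~0x771a
Checksum = 0x88e5


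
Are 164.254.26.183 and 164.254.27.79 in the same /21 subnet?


Mask: 255.255.248.0
164.254.26.183 AND mask = 164.254.24.0
164.254.27.79 AND mask = 164.254.24.0
Yes, same subnet (164.254.24.0)


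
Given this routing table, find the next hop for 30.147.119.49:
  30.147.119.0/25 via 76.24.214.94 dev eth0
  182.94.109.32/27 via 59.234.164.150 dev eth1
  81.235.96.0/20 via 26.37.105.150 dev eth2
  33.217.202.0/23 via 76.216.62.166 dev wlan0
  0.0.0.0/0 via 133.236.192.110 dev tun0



Longest prefix match for 30.147.119.49:
  /25 30.147.119.0: MATCH
  /27 182.94.109.32: no
  /20 81.235.96.0: no
  /23 33.217.202.0: no
  /0 0.0.0.0: MATCH
Selected: next-hop 76.24.214.94 via eth0 (matched /25)


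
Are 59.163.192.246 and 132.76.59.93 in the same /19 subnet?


Mask: 255.255.224.0
59.163.192.246 AND mask = 59.163.192.0
132.76.59.93 AND mask = 132.76.32.0
No, different subnets (59.163.192.0 vs 132.76.32.0)


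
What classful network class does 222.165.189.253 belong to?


First octet: 222
Binary: 11011110
110xxxxx -> Class C (192-223)
Class C, default mask 255.255.255.0 (/24)


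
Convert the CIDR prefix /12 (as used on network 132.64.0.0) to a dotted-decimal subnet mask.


/12 means 12 network bits, 20 host bits
Binary: 11111111111100000000000000000000
Mask: 255.240.0.0


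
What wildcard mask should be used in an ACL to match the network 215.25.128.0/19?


Subnet mask: 255.255.224.0
Wildcard = 255.255.255.255 - subnet mask
255 - 255 = 0
255 - 255 = 0
255 - 224 = 31
255 - 0 = 255
Wildcard: 0.0.31.255


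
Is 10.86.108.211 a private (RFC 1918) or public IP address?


RFC 1918 private ranges:
  10.0.0.0/8 (10.0.0.0 - 10.255.255.255)
  172.16.0.0/12 (172.16.0.0 - 172.31.255.255)
  192.168.0.0/16 (192.168.0.0 - 192.168.255.255)
Private (in 10.0.0.0/8)


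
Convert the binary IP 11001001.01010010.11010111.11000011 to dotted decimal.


11001001 = 201
01010010 = 82
11010111 = 215
11000011 = 195
IP: 201.82.215.195


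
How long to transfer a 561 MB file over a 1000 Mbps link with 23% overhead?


Effective throughput = 1000 * (1 - 23/100) = 770 Mbps
File size in Mb = 561 * 8 = 4488 Mb
Time = 4488 / 770
Time = 5.8286 seconds


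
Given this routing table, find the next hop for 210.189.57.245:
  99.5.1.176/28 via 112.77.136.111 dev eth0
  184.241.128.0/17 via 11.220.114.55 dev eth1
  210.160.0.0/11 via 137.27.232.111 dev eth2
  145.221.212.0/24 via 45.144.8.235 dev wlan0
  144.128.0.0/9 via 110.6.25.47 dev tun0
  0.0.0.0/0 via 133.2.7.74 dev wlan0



Longest prefix match for 210.189.57.245:
  /28 99.5.1.176: no
  /17 184.241.128.0: no
  /11 210.160.0.0: MATCH
  /24 145.221.212.0: no
  /9 144.128.0.0: no
  /0 0.0.0.0: MATCH
Selected: next-hop 137.27.232.111 via eth2 (matched /11)


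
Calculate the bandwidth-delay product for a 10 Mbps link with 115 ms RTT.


BDP = bandwidth * RTT
= 10 Mbps * 115 ms
= 10 * 1e6 * 115 / 1000 bits
= 1150000 bits
= 143750 bytes
= 140.3809 KB
BDP = 1150000 bits (143750 bytes)


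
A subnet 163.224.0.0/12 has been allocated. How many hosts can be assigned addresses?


Host bits = 32 - 12 = 20
Total addresses = 2^20 = 1048576
Usable = total - 2 (network and broadcast)
Usable hosts: 1048574


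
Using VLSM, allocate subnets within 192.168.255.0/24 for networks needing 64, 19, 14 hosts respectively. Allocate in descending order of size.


64 hosts -> /25 (126 usable): 192.168.255.0/25
19 hosts -> /27 (30 usable): 192.168.255.128/27
14 hosts -> /28 (14 usable): 192.168.255.160/28
Allocation: 192.168.255.0/25 (64 hosts, 126 usable); 192.168.255.128/27 (19 hosts, 30 usable); 192.168.255.160/28 (14 hosts, 14 usable)


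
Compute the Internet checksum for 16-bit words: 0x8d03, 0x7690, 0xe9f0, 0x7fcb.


Sum all words (with carry folding):
+ 0x8d03 = 0x8d03
+ 0x7690 = 0x0394
+ 0xe9f0 = 0xed84
+ 0x7fcb = 0x6d50
One's complement: ~0x6d50
Checksum = 0x92af


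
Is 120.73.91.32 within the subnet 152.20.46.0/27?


Subnet network: 152.20.46.0
Test IP AND mask: 120.73.91.32
No, 120.73.91.32 is not in 152.20.46.0/27


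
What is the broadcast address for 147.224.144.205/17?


Network: 147.224.128.0/17
Host bits = 15
Set all host bits to 1:
Broadcast: 147.224.255.255


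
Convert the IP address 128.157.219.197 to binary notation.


128 = 10000000
157 = 10011101
219 = 11011011
197 = 11000101
Binary: 10000000.10011101.11011011.11000101


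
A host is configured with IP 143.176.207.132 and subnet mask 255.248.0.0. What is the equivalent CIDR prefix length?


Binary: 11111111.11111000.00000000.00000000
Count leading 1s
Prefix: /13


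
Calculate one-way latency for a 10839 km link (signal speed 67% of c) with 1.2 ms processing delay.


Speed = 0.67 * 3e5 km/s = 201000 km/s
Propagation delay = 10839 / 201000 = 0.0539 s = 53.9254 ms
Processing delay = 1.2 ms
Total one-way latency = 55.1254 ms


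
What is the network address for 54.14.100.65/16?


IP:   00110110.00001110.01100100.01000001
Mask: 11111111.11111111.00000000.00000000
AND operation:
Net:  00110110.00001110.00000000.00000000
Network: 54.14.0.0/16


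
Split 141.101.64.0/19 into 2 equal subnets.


New prefix = 19 + 1 = 20
Each subnet has 4096 addresses
  141.101.64.0/20
  141.101.80.0/20
Subnets: 141.101.64.0/20, 141.101.80.0/20


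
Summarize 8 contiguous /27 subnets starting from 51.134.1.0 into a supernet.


Original prefix: /27
Number of subnets: 8 = 2^3
New prefix = 27 - 3 = 24
Supernet: 51.134.1.0/24


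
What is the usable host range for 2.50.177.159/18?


Network: 2.50.128.0
Broadcast: 2.50.191.255
First usable = network + 1
Last usable = broadcast - 1
Range: 2.50.128.1 to 2.50.191.254


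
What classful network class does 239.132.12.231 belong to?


First octet: 239
Binary: 11101111
1110xxxx -> Class D (224-239)
Class D (multicast), default mask N/A


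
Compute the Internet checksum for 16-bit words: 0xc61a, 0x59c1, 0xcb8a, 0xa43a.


Sum all words (with carry folding):
+ 0xc61a = 0xc61a
+ 0x59c1 = 0x1fdc
+ 0xcb8a = 0xeb66
+ 0xa43a = 0x8fa1
One's complement: ~0x8fa1
Checksum = 0x705e


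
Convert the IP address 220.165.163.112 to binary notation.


220 = 11011100
165 = 10100101
163 = 10100011
112 = 01110000
Binary: 11011100.10100101.10100011.01110000


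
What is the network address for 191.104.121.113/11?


IP:   10111111.01101000.01111001.01110001
Mask: 11111111.11100000.00000000.00000000
AND operation:
Net:  10111111.01100000.00000000.00000000
Network: 191.96.0.0/11
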